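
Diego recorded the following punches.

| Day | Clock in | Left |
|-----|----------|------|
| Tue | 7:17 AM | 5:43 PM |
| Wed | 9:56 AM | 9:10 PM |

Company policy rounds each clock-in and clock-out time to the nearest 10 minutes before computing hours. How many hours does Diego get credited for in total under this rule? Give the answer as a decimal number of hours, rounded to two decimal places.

Tue: in 7:17 AM→7:20 AM, out 5:43 PM→5:40 PM; 10 h 20 min
Wed: in 9:56 AM→10:00 AM, out 9:10 PM→9:10 PM; 11 h 10 min
Total credited: 21 h 30 min.

21.50 hours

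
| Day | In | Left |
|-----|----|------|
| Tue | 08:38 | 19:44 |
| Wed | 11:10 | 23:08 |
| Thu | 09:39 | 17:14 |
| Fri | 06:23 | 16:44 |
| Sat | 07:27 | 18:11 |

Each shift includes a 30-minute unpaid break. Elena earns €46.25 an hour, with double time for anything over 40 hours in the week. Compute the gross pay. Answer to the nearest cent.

Tue: 08:38–19:44 = 11 h 6 min; less 30 min break → 10 h 36 min
Wed: 11:10–23:08 = 11 h 58 min; less 30 min break → 11 h 28 min
Thu: 09:39–17:14 = 7 h 35 min; less 30 min break → 7 h 5 min
Fri: 06:23–16:44 = 10 h 21 min; less 30 min break → 9 h 51 min
Sat: 07:27–18:11 = 10 h 44 min; less 30 min break → 10 h 14 min
Total worked: 49 h 14 min = 2954 min.
Regular 40 h 0 min = 2400 min at €46.25/h; overtime 9 h 14 min = 554 min at €92.50/h.
Pay = (2400 × €46.25 + 554 × €92.50) ÷ 60 = €2704.08.

€2704.08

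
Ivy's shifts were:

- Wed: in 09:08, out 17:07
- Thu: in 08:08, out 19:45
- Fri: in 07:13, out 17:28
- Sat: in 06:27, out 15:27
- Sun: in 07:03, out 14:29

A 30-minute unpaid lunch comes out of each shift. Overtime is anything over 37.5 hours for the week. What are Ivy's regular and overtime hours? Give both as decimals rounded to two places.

Regular 37.50 hours, overtime 6.28 hours

Wed: 09:08–17:07 = 7 h 59 min; less 30 min break → 7 h 29 min
Thu: 08:08–19:45 = 11 h 37 min; less 30 min break → 11 h 7 min
Fri: 07:13–17:28 = 10 h 15 min; less 30 min break → 9 h 45 min
Sat: 06:27–15:27 = 9 h 0 min; less 30 min break → 8 h 30 min
Sun: 07:03–14:29 = 7 h 26 min; less 30 min break → 6 h 56 min
Total worked: 43 h 47 min = 43.78 h.
Threshold 37.5 h → overtime 6 h 17 min, regular 37 h 30 min.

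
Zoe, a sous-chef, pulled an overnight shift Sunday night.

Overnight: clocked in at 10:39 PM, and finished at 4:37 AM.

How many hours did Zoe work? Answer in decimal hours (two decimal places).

Overnight: 10:39 PM → midnight = 1 h 21 min; midnight → 4:37 AM = 4 h 37 min; span 5 h 58 min

5.97 hours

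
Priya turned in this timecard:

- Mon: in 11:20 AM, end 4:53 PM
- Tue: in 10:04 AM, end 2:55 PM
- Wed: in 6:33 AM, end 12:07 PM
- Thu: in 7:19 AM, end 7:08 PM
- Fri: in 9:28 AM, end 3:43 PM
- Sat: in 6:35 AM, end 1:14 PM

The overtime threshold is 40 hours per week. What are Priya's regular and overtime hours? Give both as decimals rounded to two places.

Mon: 11:20 AM–4:53 PM = 5 h 33 min
Tue: 10:04 AM–2:55 PM = 4 h 51 min
Wed: 6:33 AM–12:07 PM = 5 h 34 min
Thu: 7:19 AM–7:08 PM = 11 h 49 min
Fri: 9:28 AM–3:43 PM = 6 h 15 min
Sat: 6:35 AM–1:14 PM = 6 h 39 min
Total worked: 40 h 41 min = 40.68 h.
Threshold 40 h → overtime 0 h 41 min, regular 40 h 0 min.

Regular 40.00 hours, overtime 0.68 hours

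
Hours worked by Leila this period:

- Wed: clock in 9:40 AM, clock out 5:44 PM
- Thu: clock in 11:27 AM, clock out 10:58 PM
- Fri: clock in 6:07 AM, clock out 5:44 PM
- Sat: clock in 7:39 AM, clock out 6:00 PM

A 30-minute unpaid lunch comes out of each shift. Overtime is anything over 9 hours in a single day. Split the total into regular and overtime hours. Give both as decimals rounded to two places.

Wed: 9:40 AM–5:44 PM = 8 h 4 min; less 30 min break → 7 h 34 min
Thu: 11:27 AM–10:58 PM = 11 h 31 min; less 30 min break → 11 h 1 min
Fri: 6:07 AM–5:44 PM = 11 h 37 min; less 30 min break → 11 h 7 min
Sat: 7:39 AM–6:00 PM = 10 h 21 min; less 30 min break → 9 h 51 min
Wed reg 7 h 34 min / OT 0 h 0 min; Thu reg 9 h 0 min / OT 2 h 1 min; Fri reg 9 h 0 min / OT 2 h 7 min; Sat reg 9 h 0 min / OT 0 h 51 min.
Totals: regular 34 h 34 min, overtime 4 h 59 min.

Regular 34.57 hours, overtime 4.98 hours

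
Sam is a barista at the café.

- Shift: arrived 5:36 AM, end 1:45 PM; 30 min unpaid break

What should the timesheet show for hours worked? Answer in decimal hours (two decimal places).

Shift: 5:36 AM–1:45 PM = 8 h 9 min; less 30 min break → 7 h 39 min

7.65 hours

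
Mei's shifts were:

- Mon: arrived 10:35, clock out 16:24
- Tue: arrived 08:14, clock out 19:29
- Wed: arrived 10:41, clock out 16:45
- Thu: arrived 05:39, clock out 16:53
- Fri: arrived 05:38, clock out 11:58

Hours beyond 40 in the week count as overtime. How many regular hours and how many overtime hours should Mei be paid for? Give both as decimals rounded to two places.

Mon: 10:35–16:24 = 5 h 49 min
Tue: 08:14–19:29 = 11 h 15 min
Wed: 10:41–16:45 = 6 h 4 min
Thu: 05:39–16:53 = 11 h 14 min
Fri: 05:38–11:58 = 6 h 20 min
Total worked: 40 h 42 min = 40.70 h.
Threshold 40 h → overtime 0 h 42 min, regular 40 h 0 min.

Regular 40.00 hours, overtime 0.70 hours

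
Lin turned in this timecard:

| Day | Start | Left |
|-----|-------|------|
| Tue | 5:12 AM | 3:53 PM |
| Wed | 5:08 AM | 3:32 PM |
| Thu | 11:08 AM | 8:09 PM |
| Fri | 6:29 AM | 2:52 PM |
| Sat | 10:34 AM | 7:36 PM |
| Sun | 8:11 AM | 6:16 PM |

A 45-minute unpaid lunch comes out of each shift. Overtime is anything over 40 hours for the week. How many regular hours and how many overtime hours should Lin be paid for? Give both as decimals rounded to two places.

Tue: 5:12 AM–3:53 PM = 10 h 41 min; less 45 min break → 9 h 56 min
Wed: 5:08 AM–3:32 PM = 10 h 24 min; less 45 min break → 9 h 39 min
Thu: 11:08 AM–8:09 PM = 9 h 1 min; less 45 min break → 8 h 16 min
Fri: 6:29 AM–2:52 PM = 8 h 23 min; less 45 min break → 7 h 38 min
Sat: 10:34 AM–7:36 PM = 9 h 2 min; less 45 min break → 8 h 17 min
Sun: 8:11 AM–6:16 PM = 10 h 5 min; less 45 min break → 9 h 20 min
Total worked: 53 h 6 min = 53.10 h.
Threshold 40 h → overtime 13 h 6 min, regular 40 h 0 min.

Regular 40.00 hours, overtime 13.10 hours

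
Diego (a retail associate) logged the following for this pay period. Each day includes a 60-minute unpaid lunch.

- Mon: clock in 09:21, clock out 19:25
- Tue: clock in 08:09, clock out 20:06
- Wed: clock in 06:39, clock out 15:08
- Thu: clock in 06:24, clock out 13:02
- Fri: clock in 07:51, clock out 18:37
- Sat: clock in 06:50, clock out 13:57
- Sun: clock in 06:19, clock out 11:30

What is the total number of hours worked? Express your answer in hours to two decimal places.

53.20 hours

Mon: 09:21–19:25 = 10 h 4 min; less 60 min break → 9 h 4 min
Tue: 08:09–20:06 = 11 h 57 min; less 60 min break → 10 h 57 min
Wed: 06:39–15:08 = 8 h 29 min; less 60 min break → 7 h 29 min
Thu: 06:24–13:02 = 6 h 38 min; less 60 min break → 5 h 38 min
Fri: 07:51–18:37 = 10 h 46 min; less 60 min break → 9 h 46 min
Sat: 06:50–13:57 = 7 h 7 min; less 60 min break → 6 h 7 min
Sun: 06:19–11:30 = 5 h 11 min; less 60 min break → 4 h 11 min
Total: 9 h 4 min + 10 h 57 min + 7 h 29 min + 5 h 38 min + 9 h 46 min + 6 h 7 min + 4 h 11 min = 53 h 12 min.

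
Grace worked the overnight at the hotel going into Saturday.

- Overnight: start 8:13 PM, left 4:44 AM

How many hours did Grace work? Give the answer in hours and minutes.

Overnight: 8:13 PM → midnight = 3 h 47 min; midnight → 4:44 AM = 4 h 44 min; span 8 h 31 min

8 h 31 min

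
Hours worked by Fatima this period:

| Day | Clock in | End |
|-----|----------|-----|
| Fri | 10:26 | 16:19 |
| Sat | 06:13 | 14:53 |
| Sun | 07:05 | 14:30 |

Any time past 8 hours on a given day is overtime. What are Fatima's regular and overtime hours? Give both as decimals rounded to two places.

Fri: 10:26–16:19 = 5 h 53 min
Sat: 06:13–14:53 = 8 h 40 min
Sun: 07:05–14:30 = 7 h 25 min
Fri reg 5 h 53 min / OT 0 h 0 min; Sat reg 8 h 0 min / OT 0 h 40 min; Sun reg 7 h 25 min / OT 0 h 0 min.
Totals: regular 21 h 18 min, overtime 0 h 40 min.

Regular 21.30 hours, overtime 0.67 hours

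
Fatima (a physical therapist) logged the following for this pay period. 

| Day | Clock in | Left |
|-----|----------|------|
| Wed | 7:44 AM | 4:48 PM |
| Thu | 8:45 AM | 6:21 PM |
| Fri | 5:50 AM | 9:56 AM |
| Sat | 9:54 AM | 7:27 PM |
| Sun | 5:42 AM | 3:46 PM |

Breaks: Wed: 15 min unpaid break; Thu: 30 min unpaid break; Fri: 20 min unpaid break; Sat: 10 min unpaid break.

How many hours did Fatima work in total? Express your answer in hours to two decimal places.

41.13 hours

Wed: 7:44 AM–4:48 PM = 9 h 4 min; less 15 min break → 8 h 49 min
Thu: 8:45 AM–6:21 PM = 9 h 36 min; less 30 min break → 9 h 6 min
Fri: 5:50 AM–9:56 AM = 4 h 6 min; less 20 min break → 3 h 46 min
Sat: 9:54 AM–7:27 PM = 9 h 33 min; less 10 min break → 9 h 23 min
Sun: 5:42 AM–3:46 PM = 10 h 4 min
Total: 8 h 49 min + 9 h 6 min + 3 h 46 min + 9 h 23 min + 10 h 4 min = 41 h 8 min.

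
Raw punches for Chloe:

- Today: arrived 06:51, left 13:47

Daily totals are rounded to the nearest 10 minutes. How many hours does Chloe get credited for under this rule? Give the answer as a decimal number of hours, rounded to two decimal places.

Today: 06:51–13:47 = 6 h 56 min → rounds to 7 h 0 min

7.00 hours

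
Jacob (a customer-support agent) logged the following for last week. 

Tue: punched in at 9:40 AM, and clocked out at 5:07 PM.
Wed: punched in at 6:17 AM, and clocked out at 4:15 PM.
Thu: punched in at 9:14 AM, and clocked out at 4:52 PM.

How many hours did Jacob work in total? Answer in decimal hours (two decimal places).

Tue: 9:40 AM–5:07 PM = 7 h 27 min
Wed: 6:17 AM–4:15 PM = 9 h 58 min
Thu: 9:14 AM–4:52 PM = 7 h 38 min
Total: 7 h 27 min + 9 h 58 min + 7 h 38 min = 25 h 3 min.

25.05 hours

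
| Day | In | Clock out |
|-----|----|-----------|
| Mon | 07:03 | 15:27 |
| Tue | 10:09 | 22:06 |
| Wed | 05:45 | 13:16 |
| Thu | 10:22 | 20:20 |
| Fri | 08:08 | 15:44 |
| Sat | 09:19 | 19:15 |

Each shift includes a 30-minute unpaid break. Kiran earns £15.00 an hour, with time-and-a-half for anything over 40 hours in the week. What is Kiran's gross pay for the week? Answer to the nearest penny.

Mon: 07:03–15:27 = 8 h 24 min; less 30 min break → 7 h 54 min
Tue: 10:09–22:06 = 11 h 57 min; less 30 min break → 11 h 27 min
Wed: 05:45–13:16 = 7 h 31 min; less 30 min break → 7 h 1 min
Thu: 10:22–20:20 = 9 h 58 min; less 30 min break → 9 h 28 min
Fri: 08:08–15:44 = 7 h 36 min; less 30 min break → 7 h 6 min
Sat: 09:19–19:15 = 9 h 56 min; less 30 min break → 9 h 26 min
Total worked: 52 h 22 min = 3142 min.
Regular 40 h 0 min = 2400 min at £15.00/h; overtime 12 h 22 min = 742 min at £22.50/h.
Pay = (2400 × £15.00 + 742 × £22.50) ÷ 60 = £878.25.

£878.25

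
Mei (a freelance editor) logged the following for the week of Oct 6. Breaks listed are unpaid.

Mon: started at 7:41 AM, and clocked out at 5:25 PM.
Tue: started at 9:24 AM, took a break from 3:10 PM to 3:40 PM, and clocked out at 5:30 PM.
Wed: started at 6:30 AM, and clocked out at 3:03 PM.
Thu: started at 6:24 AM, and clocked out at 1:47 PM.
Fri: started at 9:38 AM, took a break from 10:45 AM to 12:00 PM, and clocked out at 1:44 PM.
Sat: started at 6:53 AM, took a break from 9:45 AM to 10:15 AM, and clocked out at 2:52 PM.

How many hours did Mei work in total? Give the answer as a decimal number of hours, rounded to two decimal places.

43.60 hours

Mon: 7:41 AM–5:25 PM = 9 h 44 min
Tue: 9:24 AM–5:30 PM = 8 h 6 min; less 30 min break → 7 h 36 min
Wed: 6:30 AM–3:03 PM = 8 h 33 min
Thu: 6:24 AM–1:47 PM = 7 h 23 min
Fri: 9:38 AM–1:44 PM = 4 h 6 min; less 75 min break → 2 h 51 min
Sat: 6:53 AM–2:52 PM = 7 h 59 min; less 30 min break → 7 h 29 min
Total: 9 h 44 min + 7 h 36 min + 8 h 33 min + 7 h 23 min + 2 h 51 min + 7 h 29 min = 43 h 36 min.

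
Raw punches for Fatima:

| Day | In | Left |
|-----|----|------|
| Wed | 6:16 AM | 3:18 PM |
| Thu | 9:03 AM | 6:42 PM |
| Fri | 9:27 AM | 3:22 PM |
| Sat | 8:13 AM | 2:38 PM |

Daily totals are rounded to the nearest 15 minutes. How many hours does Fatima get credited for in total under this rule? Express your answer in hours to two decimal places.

Wed: 6:16 AM–3:18 PM = 9 h 2 min → rounds to 9 h 0 min
Thu: 9:03 AM–6:42 PM = 9 h 39 min → rounds to 9 h 45 min
Fri: 9:27 AM–3:22 PM = 5 h 55 min → rounds to 6 h 0 min
Sat: 8:13 AM–2:38 PM = 6 h 25 min → rounds to 6 h 30 min
Total credited: 31 h 15 min.

31.25 hours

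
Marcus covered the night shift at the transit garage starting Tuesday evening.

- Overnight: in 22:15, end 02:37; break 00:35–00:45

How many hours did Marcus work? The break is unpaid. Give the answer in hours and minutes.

4 h 12 min

Overnight: 22:15 → midnight = 1 h 45 min; midnight → 02:37 = 2 h 37 min; span 4 h 22 min; less 10 min break → 4 h 12 min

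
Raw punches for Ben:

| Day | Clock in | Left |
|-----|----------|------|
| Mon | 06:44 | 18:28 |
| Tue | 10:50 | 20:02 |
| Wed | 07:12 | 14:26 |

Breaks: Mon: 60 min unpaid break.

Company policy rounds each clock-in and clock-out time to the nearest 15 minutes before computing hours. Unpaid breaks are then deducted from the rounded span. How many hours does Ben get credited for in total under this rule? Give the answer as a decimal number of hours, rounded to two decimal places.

27.25 hours

Mon: in 06:44→06:45, out 18:28→18:30; 11 h 45 min − 60 min = 10 h 45 min
Tue: in 10:50→10:45, out 20:02→20:00; 9 h 15 min
Wed: in 07:12→07:15, out 14:26→14:30; 7 h 15 min
Total credited: 27 h 15 min.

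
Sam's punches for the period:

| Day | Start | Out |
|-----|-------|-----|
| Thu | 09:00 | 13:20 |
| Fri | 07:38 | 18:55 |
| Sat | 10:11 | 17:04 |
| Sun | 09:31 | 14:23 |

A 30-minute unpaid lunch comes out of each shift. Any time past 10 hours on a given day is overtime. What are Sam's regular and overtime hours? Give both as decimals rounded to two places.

Thu: 09:00–13:20 = 4 h 20 min; less 30 min break → 3 h 50 min
Fri: 07:38–18:55 = 11 h 17 min; less 30 min break → 10 h 47 min
Sat: 10:11–17:04 = 6 h 53 min; less 30 min break → 6 h 23 min
Sun: 09:31–14:23 = 4 h 52 min; less 30 min break → 4 h 22 min
Thu reg 3 h 50 min / OT 0 h 0 min; Fri reg 10 h 0 min / OT 0 h 47 min; Sat reg 6 h 23 min / OT 0 h 0 min; Sun reg 4 h 22 min / OT 0 h 0 min.
Totals: regular 24 h 35 min, overtime 0 h 47 min.

Regular 24.58 hours, overtime 0.78 hours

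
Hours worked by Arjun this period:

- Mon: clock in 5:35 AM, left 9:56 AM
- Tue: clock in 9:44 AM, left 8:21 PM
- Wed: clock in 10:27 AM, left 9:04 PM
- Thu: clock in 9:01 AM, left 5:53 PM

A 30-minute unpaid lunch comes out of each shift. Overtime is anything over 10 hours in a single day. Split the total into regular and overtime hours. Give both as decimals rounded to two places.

Mon: 5:35 AM–9:56 AM = 4 h 21 min; less 30 min break → 3 h 51 min
Tue: 9:44 AM–8:21 PM = 10 h 37 min; less 30 min break → 10 h 7 min
Wed: 10:27 AM–9:04 PM = 10 h 37 min; less 30 min break → 10 h 7 min
Thu: 9:01 AM–5:53 PM = 8 h 52 min; less 30 min break → 8 h 22 min
Mon reg 3 h 51 min / OT 0 h 0 min; Tue reg 10 h 0 min / OT 0 h 7 min; Wed reg 10 h 0 min / OT 0 h 7 min; Thu reg 8 h 22 min / OT 0 h 0 min.
Totals: regular 32 h 13 min, overtime 0 h 14 min.

Regular 32.22 hours, overtime 0.23 hours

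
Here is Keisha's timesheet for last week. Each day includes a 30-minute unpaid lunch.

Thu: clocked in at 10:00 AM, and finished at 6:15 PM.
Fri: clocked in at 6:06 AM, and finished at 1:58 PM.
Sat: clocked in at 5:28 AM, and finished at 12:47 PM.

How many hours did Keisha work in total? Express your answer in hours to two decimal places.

21.93 hours

Thu: 10:00 AM–6:15 PM = 8 h 15 min; less 30 min break → 7 h 45 min
Fri: 6:06 AM–1:58 PM = 7 h 52 min; less 30 min break → 7 h 22 min
Sat: 5:28 AM–12:47 PM = 7 h 19 min; less 30 min break → 6 h 49 min
Total: 7 h 45 min + 7 h 22 min + 6 h 49 min = 21 h 56 min.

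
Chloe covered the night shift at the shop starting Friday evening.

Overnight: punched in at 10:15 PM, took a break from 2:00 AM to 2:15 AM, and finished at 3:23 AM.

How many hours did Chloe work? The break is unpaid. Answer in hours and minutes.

4 h 53 min

Overnight: 10:15 PM → midnight = 1 h 45 min; midnight → 3:23 AM = 3 h 23 min; span 5 h 8 min; less 15 min break → 4 h 53 min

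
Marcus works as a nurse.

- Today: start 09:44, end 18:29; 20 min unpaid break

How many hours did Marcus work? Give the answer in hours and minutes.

Today: 09:44–18:29 = 8 h 45 min; less 20 min break → 8 h 25 min

8 h 25 min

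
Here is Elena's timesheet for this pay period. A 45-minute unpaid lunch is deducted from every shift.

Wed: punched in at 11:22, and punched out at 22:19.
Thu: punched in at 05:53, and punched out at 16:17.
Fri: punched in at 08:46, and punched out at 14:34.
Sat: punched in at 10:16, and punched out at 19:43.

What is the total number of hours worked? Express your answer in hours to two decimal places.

33.60 hours

Wed: 11:22–22:19 = 10 h 57 min; less 45 min break → 10 h 12 min
Thu: 05:53–16:17 = 10 h 24 min; less 45 min break → 9 h 39 min
Fri: 08:46–14:34 = 5 h 48 min; less 45 min break → 5 h 3 min
Sat: 10:16–19:43 = 9 h 27 min; less 45 min break → 8 h 42 min
Total: 10 h 12 min + 9 h 39 min + 5 h 3 min + 8 h 42 min = 33 h 36 min.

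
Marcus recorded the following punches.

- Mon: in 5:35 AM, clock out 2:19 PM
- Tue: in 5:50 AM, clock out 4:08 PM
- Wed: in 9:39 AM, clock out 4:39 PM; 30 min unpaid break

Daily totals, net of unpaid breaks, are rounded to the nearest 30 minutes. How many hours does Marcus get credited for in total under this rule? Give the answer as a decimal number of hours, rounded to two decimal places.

Mon: 5:35 AM–2:19 PM = 8 h 44 min → rounds to 8 h 30 min
Tue: 5:50 AM–4:08 PM = 10 h 18 min → rounds to 10 h 30 min
Wed: 9:39 AM–4:39 PM = 7 h 0 min − 30 min = 6 h 30 min → rounds to 6 h 30 min
Total credited: 25 h 30 min.

25.50 hours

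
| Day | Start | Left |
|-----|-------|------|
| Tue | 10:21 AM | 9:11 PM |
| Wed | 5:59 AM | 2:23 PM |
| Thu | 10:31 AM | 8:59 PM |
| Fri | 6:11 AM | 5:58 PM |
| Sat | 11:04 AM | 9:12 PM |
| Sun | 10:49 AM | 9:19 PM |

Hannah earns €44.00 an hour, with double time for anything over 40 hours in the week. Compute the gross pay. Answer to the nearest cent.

Tue: 10:21 AM–9:11 PM = 10 h 50 min
Wed: 5:59 AM–2:23 PM = 8 h 24 min
Thu: 10:31 AM–8:59 PM = 10 h 28 min
Fri: 6:11 AM–5:58 PM = 11 h 47 min
Sat: 11:04 AM–9:12 PM = 10 h 8 min
Sun: 10:49 AM–9:19 PM = 10 h 30 min
Total worked: 62 h 7 min = 3727 min.
Regular 40 h 0 min = 2400 min at €44.00/h; overtime 22 h 7 min = 1327 min at €88.00/h.
Pay = (2400 × €44.00 + 1327 × €88.00) ÷ 60 = €3706.27.

€3706.27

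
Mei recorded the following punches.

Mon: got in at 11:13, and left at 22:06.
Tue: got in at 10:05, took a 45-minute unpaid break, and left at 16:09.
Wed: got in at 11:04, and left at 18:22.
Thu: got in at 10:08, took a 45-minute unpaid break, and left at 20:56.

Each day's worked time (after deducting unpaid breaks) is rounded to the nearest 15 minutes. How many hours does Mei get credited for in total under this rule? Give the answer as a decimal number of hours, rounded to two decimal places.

33.50 hours

Mon: 11:13–22:06 = 10 h 53 min → rounds to 11 h 0 min
Tue: 10:05–16:09 = 6 h 4 min − 45 min = 5 h 19 min → rounds to 5 h 15 min
Wed: 11:04–18:22 = 7 h 18 min → rounds to 7 h 15 min
Thu: 10:08–20:56 = 10 h 48 min − 45 min = 10 h 3 min → rounds to 10 h 0 min
Total credited: 33 h 30 min.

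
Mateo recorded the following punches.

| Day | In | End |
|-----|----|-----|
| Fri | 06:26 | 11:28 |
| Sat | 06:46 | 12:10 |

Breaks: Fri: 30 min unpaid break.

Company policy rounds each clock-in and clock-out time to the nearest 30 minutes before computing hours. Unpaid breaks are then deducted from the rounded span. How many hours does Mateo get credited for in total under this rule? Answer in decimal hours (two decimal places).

9.50 hours

Fri: in 06:26→06:30, out 11:28→11:30; 5 h 0 min − 30 min = 4 h 30 min
Sat: in 06:46→07:00, out 12:10→12:00; 5 h 0 min
Total credited: 9 h 30 min.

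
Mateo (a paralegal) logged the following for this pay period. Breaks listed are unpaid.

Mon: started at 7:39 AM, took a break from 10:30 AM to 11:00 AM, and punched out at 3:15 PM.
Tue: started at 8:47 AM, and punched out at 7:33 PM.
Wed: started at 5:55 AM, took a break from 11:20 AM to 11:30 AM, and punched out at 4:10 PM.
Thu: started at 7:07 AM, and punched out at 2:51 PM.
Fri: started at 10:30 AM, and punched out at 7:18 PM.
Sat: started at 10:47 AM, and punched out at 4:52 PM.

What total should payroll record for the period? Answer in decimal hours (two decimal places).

Mon: 7:39 AM–3:15 PM = 7 h 36 min; less 30 min break → 7 h 6 min
Tue: 8:47 AM–7:33 PM = 10 h 46 min
Wed: 5:55 AM–4:10 PM = 10 h 15 min; less 10 min break → 10 h 5 min
Thu: 7:07 AM–2:51 PM = 7 h 44 min
Fri: 10:30 AM–7:18 PM = 8 h 48 min
Sat: 10:47 AM–4:52 PM = 6 h 5 min
Total: 7 h 6 min + 10 h 46 min + 10 h 5 min + 7 h 44 min + 8 h 48 min + 6 h 5 min = 50 h 34 min.

50.57 hours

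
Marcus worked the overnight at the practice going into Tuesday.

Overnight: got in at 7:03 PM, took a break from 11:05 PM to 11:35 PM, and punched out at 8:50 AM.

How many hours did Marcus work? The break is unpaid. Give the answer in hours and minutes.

13 h 17 min

Overnight: 7:03 PM → midnight = 4 h 57 min; midnight → 8:50 AM = 8 h 50 min; span 13 h 47 min; less 30 min break → 13 h 17 min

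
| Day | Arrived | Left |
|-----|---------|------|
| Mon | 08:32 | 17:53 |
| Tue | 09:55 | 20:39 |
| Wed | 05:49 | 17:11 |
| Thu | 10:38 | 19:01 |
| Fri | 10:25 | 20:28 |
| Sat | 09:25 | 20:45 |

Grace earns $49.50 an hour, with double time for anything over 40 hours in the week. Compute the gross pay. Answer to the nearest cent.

$4080.45

Mon: 08:32–17:53 = 9 h 21 min
Tue: 09:55–20:39 = 10 h 44 min
Wed: 05:49–17:11 = 11 h 22 min
Thu: 10:38–19:01 = 8 h 23 min
Fri: 10:25–20:28 = 10 h 3 min
Sat: 09:25–20:45 = 11 h 20 min
Total worked: 61 h 13 min = 3673 min.
Regular 40 h 0 min = 2400 min at $49.50/h; overtime 21 h 13 min = 1273 min at $99.00/h.
Pay = (2400 × $49.50 + 1273 × $99.00) ÷ 60 = $4080.45.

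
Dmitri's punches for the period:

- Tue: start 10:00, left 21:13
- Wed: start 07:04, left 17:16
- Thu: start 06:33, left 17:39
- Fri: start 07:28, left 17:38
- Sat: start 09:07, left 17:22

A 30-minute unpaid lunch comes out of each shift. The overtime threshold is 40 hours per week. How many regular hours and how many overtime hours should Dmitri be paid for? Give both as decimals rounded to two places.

Tue: 10:00–21:13 = 11 h 13 min; less 30 min break → 10 h 43 min
Wed: 07:04–17:16 = 10 h 12 min; less 30 min break → 9 h 42 min
Thu: 06:33–17:39 = 11 h 6 min; less 30 min break → 10 h 36 min
Fri: 07:28–17:38 = 10 h 10 min; less 30 min break → 9 h 40 min
Sat: 09:07–17:22 = 8 h 15 min; less 30 min break → 7 h 45 min
Total worked: 48 h 26 min = 48.43 h.
Threshold 40 h → overtime 8 h 26 min, regular 40 h 0 min.

Regular 40.00 hours, overtime 8.43 hours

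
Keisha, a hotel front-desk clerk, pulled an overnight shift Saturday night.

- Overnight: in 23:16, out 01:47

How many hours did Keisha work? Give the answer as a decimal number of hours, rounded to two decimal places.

Overnight: 23:16 → midnight = 0 h 44 min; midnight → 01:47 = 1 h 47 min; span 2 h 31 min

2.52 hours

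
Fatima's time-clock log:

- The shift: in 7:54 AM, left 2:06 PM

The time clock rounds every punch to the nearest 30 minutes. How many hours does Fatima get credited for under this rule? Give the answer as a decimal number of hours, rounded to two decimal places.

6.00 hours

The shift: in 7:54 AM→8:00 AM, out 2:06 PM→2:00 PM; 6 h 0 min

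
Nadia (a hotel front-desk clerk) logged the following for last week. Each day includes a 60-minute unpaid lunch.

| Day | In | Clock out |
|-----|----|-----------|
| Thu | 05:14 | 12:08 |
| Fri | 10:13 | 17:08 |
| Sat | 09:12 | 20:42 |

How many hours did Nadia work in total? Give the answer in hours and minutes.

Thu: 05:14–12:08 = 6 h 54 min; less 60 min break → 5 h 54 min
Fri: 10:13–17:08 = 6 h 55 min; less 60 min break → 5 h 55 min
Sat: 09:12–20:42 = 11 h 30 min; less 60 min break → 10 h 30 min
Total: 5 h 54 min + 5 h 55 min + 10 h 30 min = 22 h 19 min.

22 h 19 min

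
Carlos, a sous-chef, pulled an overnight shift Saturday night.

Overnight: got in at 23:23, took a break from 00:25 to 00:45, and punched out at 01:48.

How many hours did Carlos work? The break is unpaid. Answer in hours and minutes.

2 h 5 min

Overnight: 23:23 → midnight = 0 h 37 min; midnight → 01:48 = 1 h 48 min; span 2 h 25 min; less 20 min break → 2 h 5 min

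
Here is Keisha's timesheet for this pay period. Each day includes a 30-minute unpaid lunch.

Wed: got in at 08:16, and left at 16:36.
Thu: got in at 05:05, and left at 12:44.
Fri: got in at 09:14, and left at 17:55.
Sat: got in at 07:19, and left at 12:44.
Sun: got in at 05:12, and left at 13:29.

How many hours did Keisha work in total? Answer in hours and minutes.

Wed: 08:16–16:36 = 8 h 20 min; less 30 min break → 7 h 50 min
Thu: 05:05–12:44 = 7 h 39 min; less 30 min break → 7 h 9 min
Fri: 09:14–17:55 = 8 h 41 min; less 30 min break → 8 h 11 min
Sat: 07:19–12:44 = 5 h 25 min; less 30 min break → 4 h 55 min
Sun: 05:12–13:29 = 8 h 17 min; less 30 min break → 7 h 47 min
Total: 7 h 50 min + 7 h 9 min + 8 h 11 min + 4 h 55 min + 7 h 47 min = 35 h 52 min.

35 h 52 min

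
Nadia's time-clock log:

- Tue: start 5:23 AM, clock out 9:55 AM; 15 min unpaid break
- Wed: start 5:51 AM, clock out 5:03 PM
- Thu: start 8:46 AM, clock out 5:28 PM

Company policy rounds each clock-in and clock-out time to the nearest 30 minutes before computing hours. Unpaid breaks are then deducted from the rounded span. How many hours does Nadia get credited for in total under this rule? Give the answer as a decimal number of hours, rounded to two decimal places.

23.75 hours

Tue: in 5:23 AM→5:30 AM, out 9:55 AM→10:00 AM; 4 h 30 min − 15 min = 4 h 15 min
Wed: in 5:51 AM→6:00 AM, out 5:03 PM→5:00 PM; 11 h 0 min
Thu: in 8:46 AM→9:00 AM, out 5:28 PM→5:30 PM; 8 h 30 min
Total credited: 23 h 45 min.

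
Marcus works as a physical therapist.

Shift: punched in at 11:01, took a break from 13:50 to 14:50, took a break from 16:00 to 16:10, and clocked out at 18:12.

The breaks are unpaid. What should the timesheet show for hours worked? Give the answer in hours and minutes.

Shift: 11:01–18:12 = 7 h 11 min; less 70 min break → 6 h 1 min

6 h 1 min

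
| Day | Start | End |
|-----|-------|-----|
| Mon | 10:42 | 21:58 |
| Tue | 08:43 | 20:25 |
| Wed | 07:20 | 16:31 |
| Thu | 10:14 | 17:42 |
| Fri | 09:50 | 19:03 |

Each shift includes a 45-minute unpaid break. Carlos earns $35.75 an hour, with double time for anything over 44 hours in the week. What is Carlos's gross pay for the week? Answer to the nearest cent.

$1650.46

Mon: 10:42–21:58 = 11 h 16 min; less 45 min break → 10 h 31 min
Tue: 08:43–20:25 = 11 h 42 min; less 45 min break → 10 h 57 min
Wed: 07:20–16:31 = 9 h 11 min; less 45 min break → 8 h 26 min
Thu: 10:14–17:42 = 7 h 28 min; less 45 min break → 6 h 43 min
Fri: 09:50–19:03 = 9 h 13 min; less 45 min break → 8 h 28 min
Total worked: 45 h 5 min = 2705 min.
Regular 44 h 0 min = 2640 min at $35.75/h; overtime 1 h 5 min = 65 min at $71.50/h.
Pay = (2640 × $35.75 + 65 × $71.50) ÷ 60 = $1650.46.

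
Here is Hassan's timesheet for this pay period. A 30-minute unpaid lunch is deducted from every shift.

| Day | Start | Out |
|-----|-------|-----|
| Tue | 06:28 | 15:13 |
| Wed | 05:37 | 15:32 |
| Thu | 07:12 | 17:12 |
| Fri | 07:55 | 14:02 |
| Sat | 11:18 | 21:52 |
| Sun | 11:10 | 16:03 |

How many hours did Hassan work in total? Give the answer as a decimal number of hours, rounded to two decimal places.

Tue: 06:28–15:13 = 8 h 45 min; less 30 min break → 8 h 15 min
Wed: 05:37–15:32 = 9 h 55 min; less 30 min break → 9 h 25 min
Thu: 07:12–17:12 = 10 h 0 min; less 30 min break → 9 h 30 min
Fri: 07:55–14:02 = 6 h 7 min; less 30 min break → 5 h 37 min
Sat: 11:18–21:52 = 10 h 34 min; less 30 min break → 10 h 4 min
Sun: 11:10–16:03 = 4 h 53 min; less 30 min break → 4 h 23 min
Total: 8 h 15 min + 9 h 25 min + 9 h 30 min + 5 h 37 min + 10 h 4 min + 4 h 23 min = 47 h 14 min.

47.23 hours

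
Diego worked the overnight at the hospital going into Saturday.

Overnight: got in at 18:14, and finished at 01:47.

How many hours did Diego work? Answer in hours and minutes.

Overnight: 18:14 → midnight = 5 h 46 min; midnight → 01:47 = 1 h 47 min; span 7 h 33 min

7 h 33 min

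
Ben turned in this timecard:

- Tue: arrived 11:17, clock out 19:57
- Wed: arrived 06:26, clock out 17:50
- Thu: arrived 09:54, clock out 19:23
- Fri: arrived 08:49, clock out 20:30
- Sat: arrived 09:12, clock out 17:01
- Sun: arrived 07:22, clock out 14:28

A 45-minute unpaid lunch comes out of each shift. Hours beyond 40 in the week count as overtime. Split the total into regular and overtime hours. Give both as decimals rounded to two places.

Tue: 11:17–19:57 = 8 h 40 min; less 45 min break → 7 h 55 min
Wed: 06:26–17:50 = 11 h 24 min; less 45 min break → 10 h 39 min
Thu: 09:54–19:23 = 9 h 29 min; less 45 min break → 8 h 44 min
Fri: 08:49–20:30 = 11 h 41 min; less 45 min break → 10 h 56 min
Sat: 09:12–17:01 = 7 h 49 min; less 45 min break → 7 h 4 min
Sun: 07:22–14:28 = 7 h 6 min; less 45 min break → 6 h 21 min
Total worked: 51 h 39 min = 51.65 h.
Threshold 40 h → overtime 11 h 39 min, regular 40 h 0 min.

Regular 40.00 hours, overtime 11.65 hours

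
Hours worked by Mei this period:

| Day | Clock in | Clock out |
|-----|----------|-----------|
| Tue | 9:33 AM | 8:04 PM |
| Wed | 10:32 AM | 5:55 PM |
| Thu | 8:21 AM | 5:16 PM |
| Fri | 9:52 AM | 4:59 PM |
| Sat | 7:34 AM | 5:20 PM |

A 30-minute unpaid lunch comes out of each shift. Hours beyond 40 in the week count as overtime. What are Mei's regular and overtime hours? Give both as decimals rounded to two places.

Regular 40.00 hours, overtime 1.20 hours

Tue: 9:33 AM–8:04 PM = 10 h 31 min; less 30 min break → 10 h 1 min
Wed: 10:32 AM–5:55 PM = 7 h 23 min; less 30 min break → 6 h 53 min
Thu: 8:21 AM–5:16 PM = 8 h 55 min; less 30 min break → 8 h 25 min
Fri: 9:52 AM–4:59 PM = 7 h 7 min; less 30 min break → 6 h 37 min
Sat: 7:34 AM–5:20 PM = 9 h 46 min; less 30 min break → 9 h 16 min
Total worked: 41 h 12 min = 41.20 h.
Threshold 40 h → overtime 1 h 12 min, regular 40 h 0 min.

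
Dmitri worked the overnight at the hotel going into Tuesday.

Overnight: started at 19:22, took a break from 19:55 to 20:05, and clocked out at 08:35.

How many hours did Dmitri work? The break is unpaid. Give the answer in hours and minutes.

Overnight: 19:22 → midnight = 4 h 38 min; midnight → 08:35 = 8 h 35 min; span 13 h 13 min; less 10 min break → 13 h 3 min

13 h 3 min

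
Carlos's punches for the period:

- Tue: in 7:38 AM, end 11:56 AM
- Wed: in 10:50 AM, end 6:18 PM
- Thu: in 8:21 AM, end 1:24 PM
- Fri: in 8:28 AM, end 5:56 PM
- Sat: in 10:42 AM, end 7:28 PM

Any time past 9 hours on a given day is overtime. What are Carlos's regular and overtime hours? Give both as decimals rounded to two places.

Tue: 7:38 AM–11:56 AM = 4 h 18 min
Wed: 10:50 AM–6:18 PM = 7 h 28 min
Thu: 8:21 AM–1:24 PM = 5 h 3 min
Fri: 8:28 AM–5:56 PM = 9 h 28 min
Sat: 10:42 AM–7:28 PM = 8 h 46 min
Tue reg 4 h 18 min / OT 0 h 0 min; Wed reg 7 h 28 min / OT 0 h 0 min; Thu reg 5 h 3 min / OT 0 h 0 min; Fri reg 9 h 0 min / OT 0 h 28 min; Sat reg 8 h 46 min / OT 0 h 0 min.
Totals: regular 34 h 35 min, overtime 0 h 28 min.

Regular 34.58 hours, overtime 0.47 hours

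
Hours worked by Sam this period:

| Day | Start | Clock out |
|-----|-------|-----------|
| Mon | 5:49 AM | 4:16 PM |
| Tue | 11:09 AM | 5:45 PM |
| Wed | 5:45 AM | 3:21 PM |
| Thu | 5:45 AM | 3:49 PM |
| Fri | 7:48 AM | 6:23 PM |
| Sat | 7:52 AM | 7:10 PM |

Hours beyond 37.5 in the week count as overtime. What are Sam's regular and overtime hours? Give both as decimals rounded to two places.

Regular 37.50 hours, overtime 21.10 hours

Mon: 5:49 AM–4:16 PM = 10 h 27 min
Tue: 11:09 AM–5:45 PM = 6 h 36 min
Wed: 5:45 AM–3:21 PM = 9 h 36 min
Thu: 5:45 AM–3:49 PM = 10 h 4 min
Fri: 7:48 AM–6:23 PM = 10 h 35 min
Sat: 7:52 AM–7:10 PM = 11 h 18 min
Total worked: 58 h 36 min = 58.60 h.
Threshold 37.5 h → overtime 21 h 6 min, regular 37 h 30 min.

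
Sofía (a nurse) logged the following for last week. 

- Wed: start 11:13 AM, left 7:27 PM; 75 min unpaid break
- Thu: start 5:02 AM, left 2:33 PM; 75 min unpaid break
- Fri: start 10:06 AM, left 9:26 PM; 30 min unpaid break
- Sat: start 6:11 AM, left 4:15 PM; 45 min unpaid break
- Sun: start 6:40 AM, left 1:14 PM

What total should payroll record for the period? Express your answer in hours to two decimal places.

41.97 hours

Wed: 11:13 AM–7:27 PM = 8 h 14 min; less 75 min break → 6 h 59 min
Thu: 5:02 AM–2:33 PM = 9 h 31 min; less 75 min break → 8 h 16 min
Fri: 10:06 AM–9:26 PM = 11 h 20 min; less 30 min break → 10 h 50 min
Sat: 6:11 AM–4:15 PM = 10 h 4 min; less 45 min break → 9 h 19 min
Sun: 6:40 AM–1:14 PM = 6 h 34 min
Total: 6 h 59 min + 8 h 16 min + 10 h 50 min + 9 h 19 min + 6 h 34 min = 41 h 58 min.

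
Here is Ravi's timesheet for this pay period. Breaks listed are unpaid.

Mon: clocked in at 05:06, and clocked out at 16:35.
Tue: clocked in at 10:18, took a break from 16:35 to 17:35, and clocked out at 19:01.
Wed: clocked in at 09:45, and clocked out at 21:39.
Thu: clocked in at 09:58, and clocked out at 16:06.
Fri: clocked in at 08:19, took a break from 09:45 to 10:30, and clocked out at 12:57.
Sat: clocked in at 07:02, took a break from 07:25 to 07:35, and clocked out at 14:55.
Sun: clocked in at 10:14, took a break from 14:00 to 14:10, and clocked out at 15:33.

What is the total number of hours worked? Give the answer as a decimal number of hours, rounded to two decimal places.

53.98 hours

Mon: 05:06–16:35 = 11 h 29 min
Tue: 10:18–19:01 = 8 h 43 min; less 60 min break → 7 h 43 min
Wed: 09:45–21:39 = 11 h 54 min
Thu: 09:58–16:06 = 6 h 8 min
Fri: 08:19–12:57 = 4 h 38 min; less 45 min break → 3 h 53 min
Sat: 07:02–14:55 = 7 h 53 min; less 10 min break → 7 h 43 min
Sun: 10:14–15:33 = 5 h 19 min; less 10 min break → 5 h 9 min
Total: 11 h 29 min + 7 h 43 min + 11 h 54 min + 6 h 8 min + 3 h 53 min + 7 h 43 min + 5 h 9 min = 53 h 59 min.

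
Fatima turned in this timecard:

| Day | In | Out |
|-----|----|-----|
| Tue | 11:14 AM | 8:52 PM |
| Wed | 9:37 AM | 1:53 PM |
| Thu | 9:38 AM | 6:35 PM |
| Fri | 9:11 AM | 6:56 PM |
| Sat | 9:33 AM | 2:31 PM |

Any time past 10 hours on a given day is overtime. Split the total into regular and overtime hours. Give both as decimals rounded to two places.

Regular 37.57 hours, overtime 0.00 hours

Tue: 11:14 AM–8:52 PM = 9 h 38 min
Wed: 9:37 AM–1:53 PM = 4 h 16 min
Thu: 9:38 AM–6:35 PM = 8 h 57 min
Fri: 9:11 AM–6:56 PM = 9 h 45 min
Sat: 9:33 AM–2:31 PM = 4 h 58 min
Tue reg 9 h 38 min / OT 0 h 0 min; Wed reg 4 h 16 min / OT 0 h 0 min; Thu reg 8 h 57 min / OT 0 h 0 min; Fri reg 9 h 45 min / OT 0 h 0 min; Sat reg 4 h 58 min / OT 0 h 0 min.
Totals: regular 37 h 34 min, overtime 0 h 0 min.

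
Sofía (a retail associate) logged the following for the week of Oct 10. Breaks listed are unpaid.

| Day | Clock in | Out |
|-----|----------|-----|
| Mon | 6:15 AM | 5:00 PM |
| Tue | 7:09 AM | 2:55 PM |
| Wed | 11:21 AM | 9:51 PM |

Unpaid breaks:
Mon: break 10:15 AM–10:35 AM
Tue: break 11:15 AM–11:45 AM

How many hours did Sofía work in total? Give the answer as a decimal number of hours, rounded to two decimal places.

Mon: 6:15 AM–5:00 PM = 10 h 45 min; less 20 min break → 10 h 25 min
Tue: 7:09 AM–2:55 PM = 7 h 46 min; less 30 min break → 7 h 16 min
Wed: 11:21 AM–9:51 PM = 10 h 30 min
Total: 10 h 25 min + 7 h 16 min + 10 h 30 min = 28 h 11 min.

28.18 hours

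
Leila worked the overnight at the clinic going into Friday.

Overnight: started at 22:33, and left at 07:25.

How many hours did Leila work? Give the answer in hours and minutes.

Overnight: 22:33 → midnight = 1 h 27 min; midnight → 07:25 = 7 h 25 min; span 8 h 52 min

8 h 52 min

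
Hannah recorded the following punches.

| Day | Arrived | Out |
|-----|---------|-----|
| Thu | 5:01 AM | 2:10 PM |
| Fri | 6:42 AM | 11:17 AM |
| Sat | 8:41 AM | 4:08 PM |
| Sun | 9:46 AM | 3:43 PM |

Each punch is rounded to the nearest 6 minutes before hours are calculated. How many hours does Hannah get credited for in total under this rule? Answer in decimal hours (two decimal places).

27.10 hours

Thu: in 5:01 AM→5:00 AM, out 2:10 PM→2:12 PM; 9 h 12 min
Fri: in 6:42 AM→6:42 AM, out 11:17 AM→11:18 AM; 4 h 36 min
Sat: in 8:41 AM→8:42 AM, out 4:08 PM→4:06 PM; 7 h 24 min
Sun: in 9:46 AM→9:48 AM, out 3:43 PM→3:42 PM; 5 h 54 min
Total credited: 27 h 6 min.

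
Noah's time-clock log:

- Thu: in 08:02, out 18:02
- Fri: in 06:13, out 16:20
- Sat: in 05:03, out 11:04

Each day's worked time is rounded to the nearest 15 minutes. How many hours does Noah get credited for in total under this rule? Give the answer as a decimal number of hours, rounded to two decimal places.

26.00 hours

Thu: 08:02–18:02 = 10 h 0 min → rounds to 10 h 0 min
Fri: 06:13–16:20 = 10 h 7 min → rounds to 10 h 0 min
Sat: 05:03–11:04 = 6 h 1 min → rounds to 6 h 0 min
Total credited: 26 h 0 min.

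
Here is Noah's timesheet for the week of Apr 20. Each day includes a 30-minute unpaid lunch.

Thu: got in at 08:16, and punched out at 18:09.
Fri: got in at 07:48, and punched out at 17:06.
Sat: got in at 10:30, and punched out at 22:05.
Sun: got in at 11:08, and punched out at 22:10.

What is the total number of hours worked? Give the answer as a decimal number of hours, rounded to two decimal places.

39.80 hours

Thu: 08:16–18:09 = 9 h 53 min; less 30 min break → 9 h 23 min
Fri: 07:48–17:06 = 9 h 18 min; less 30 min break → 8 h 48 min
Sat: 10:30–22:05 = 11 h 35 min; less 30 min break → 11 h 5 min
Sun: 11:08–22:10 = 11 h 2 min; less 30 min break → 10 h 32 min
Total: 9 h 23 min + 8 h 48 min + 11 h 5 min + 10 h 32 min = 39 h 48 min.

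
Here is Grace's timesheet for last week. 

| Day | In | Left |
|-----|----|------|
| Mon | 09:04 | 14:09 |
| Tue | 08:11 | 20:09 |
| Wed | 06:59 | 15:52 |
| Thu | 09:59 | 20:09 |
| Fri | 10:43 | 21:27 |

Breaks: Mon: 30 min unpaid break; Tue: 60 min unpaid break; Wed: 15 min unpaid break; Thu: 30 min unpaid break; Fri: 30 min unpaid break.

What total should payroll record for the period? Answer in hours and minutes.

44 h 5 min

Mon: 09:04–14:09 = 5 h 5 min; less 30 min break → 4 h 35 min
Tue: 08:11–20:09 = 11 h 58 min; less 60 min break → 10 h 58 min
Wed: 06:59–15:52 = 8 h 53 min; less 15 min break → 8 h 38 min
Thu: 09:59–20:09 = 10 h 10 min; less 30 min break → 9 h 40 min
Fri: 10:43–21:27 = 10 h 44 min; less 30 min break → 10 h 14 min
Total: 4 h 35 min + 10 h 58 min + 8 h 38 min + 9 h 40 min + 10 h 14 min = 44 h 5 min.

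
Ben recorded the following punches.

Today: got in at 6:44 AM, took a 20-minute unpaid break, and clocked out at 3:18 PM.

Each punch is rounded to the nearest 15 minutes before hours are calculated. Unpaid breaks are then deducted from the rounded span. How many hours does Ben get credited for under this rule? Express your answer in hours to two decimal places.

Today: in 6:44 AM→6:45 AM, out 3:18 PM→3:15 PM; 8 h 30 min − 20 min = 8 h 10 min

8.17 hours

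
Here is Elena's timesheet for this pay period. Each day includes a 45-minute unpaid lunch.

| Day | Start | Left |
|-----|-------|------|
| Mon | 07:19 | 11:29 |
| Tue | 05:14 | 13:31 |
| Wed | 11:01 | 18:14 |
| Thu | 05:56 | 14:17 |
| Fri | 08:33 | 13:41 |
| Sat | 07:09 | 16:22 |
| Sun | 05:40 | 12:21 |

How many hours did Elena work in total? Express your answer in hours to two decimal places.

43.80 hours

Mon: 07:19–11:29 = 4 h 10 min; less 45 min break → 3 h 25 min
Tue: 05:14–13:31 = 8 h 17 min; less 45 min break → 7 h 32 min
Wed: 11:01–18:14 = 7 h 13 min; less 45 min break → 6 h 28 min
Thu: 05:56–14:17 = 8 h 21 min; less 45 min break → 7 h 36 min
Fri: 08:33–13:41 = 5 h 8 min; less 45 min break → 4 h 23 min
Sat: 07:09–16:22 = 9 h 13 min; less 45 min break → 8 h 28 min
Sun: 05:40–12:21 = 6 h 41 min; less 45 min break → 5 h 56 min
Total: 3 h 25 min + 7 h 32 min + 6 h 28 min + 7 h 36 min + 4 h 23 min + 8 h 28 min + 5 h 56 min = 43 h 48 min.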